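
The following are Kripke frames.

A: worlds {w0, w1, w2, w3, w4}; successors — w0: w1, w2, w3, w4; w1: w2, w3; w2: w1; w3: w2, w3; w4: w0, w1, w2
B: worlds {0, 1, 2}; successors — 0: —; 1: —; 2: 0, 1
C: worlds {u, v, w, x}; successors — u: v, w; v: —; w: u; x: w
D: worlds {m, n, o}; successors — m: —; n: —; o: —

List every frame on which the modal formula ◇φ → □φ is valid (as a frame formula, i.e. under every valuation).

D

Frame correspondent (Sahlqvist): ∀x ∀y ∀z (Rxy ∧ Rxz → y = z) — i.e. partial functionality.
A: fails — w0 sees both w1 and w2.
B: fails — 2 sees both 0 and 1.
C: fails — u sees both v and w.
D: condition met.
Valid on: D.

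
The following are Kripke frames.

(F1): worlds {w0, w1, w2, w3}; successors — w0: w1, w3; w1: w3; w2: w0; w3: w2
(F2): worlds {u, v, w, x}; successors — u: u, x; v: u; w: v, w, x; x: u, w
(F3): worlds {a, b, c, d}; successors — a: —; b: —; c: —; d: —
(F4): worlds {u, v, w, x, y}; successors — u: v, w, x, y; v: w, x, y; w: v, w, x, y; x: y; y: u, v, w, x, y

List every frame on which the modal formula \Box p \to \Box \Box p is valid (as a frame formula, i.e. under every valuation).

(F3)

Frame correspondent (Sahlqvist): \forall x \forall y \forall z (Rxy \wedge Ryz \to Rxz) — i.e. transitivity.
(F1): fails — Rw3w2 and Rw2w0 but not Rw3w0.
(F2): fails — Rxw and Rwx but not Rxx.
(F3): ✓.
(F4): fails — Rvw and Rwv but not Rvv.
Valid on: (F3).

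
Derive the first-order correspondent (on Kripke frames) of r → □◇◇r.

This is a Sahlqvist (Geach-type) schema ◇^0□^0r → □^1◇^2r.
Minimal-valuation argument: fix x; take any y with xR^0y and any z with xR^1z. Set V(r) to the set of worlds R-reachable from y in exactly 0 steps. Then □^0r holds at y, so the antecedent holds at x; validity forces ◇^2r at z, giving a w with zR^2w and yR^0w.
First-order correspondent: ∀x ∀z (xRz → ∃w (x = w ∧ zR²w)).

∀x ∀z (xRz → ∃w (x = w ∧ zR²w))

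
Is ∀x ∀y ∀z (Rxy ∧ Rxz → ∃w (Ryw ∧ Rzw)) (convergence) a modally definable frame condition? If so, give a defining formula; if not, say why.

The condition is convergence. A defining modal formula is ◇□p → □◇p.
Suppose ◇□p→□◇p is valid. Take Rxy, Rxz and set V(p)={w : Ryw}. Then □p at y so ◇□p at x, so □◇p at x, so ◇p at z, giving w with Rzw and Ryw.

Yes — defined by ◇□p → □◇p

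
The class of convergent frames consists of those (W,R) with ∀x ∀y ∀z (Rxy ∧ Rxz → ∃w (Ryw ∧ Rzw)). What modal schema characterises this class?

This is convergence; the standard corresponding axiom is .2: ◇□s → □◇s.

◇□s → □◇s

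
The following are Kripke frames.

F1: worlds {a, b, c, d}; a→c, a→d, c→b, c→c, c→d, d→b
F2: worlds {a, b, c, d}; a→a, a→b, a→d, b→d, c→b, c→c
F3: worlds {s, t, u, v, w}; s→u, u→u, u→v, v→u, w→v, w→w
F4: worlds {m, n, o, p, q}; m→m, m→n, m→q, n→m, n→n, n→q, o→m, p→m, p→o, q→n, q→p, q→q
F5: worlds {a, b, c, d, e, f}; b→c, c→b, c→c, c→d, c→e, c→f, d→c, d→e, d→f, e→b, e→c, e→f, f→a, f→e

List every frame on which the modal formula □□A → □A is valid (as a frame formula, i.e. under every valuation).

F3

The schema corresponds to density: ∀x ∀y (Rxy → ∃z (Rxz ∧ Rzy)).
F1: fails — Rdb but no z with Rdz and Rzb.
F2: fails — Rbd but no z with Rbz and Rzd.
F3: ✓.
F4: fails — Rpo but no z with Rpz and Rzo.
F5: fails — Rfe but no z with Rfz and Rze.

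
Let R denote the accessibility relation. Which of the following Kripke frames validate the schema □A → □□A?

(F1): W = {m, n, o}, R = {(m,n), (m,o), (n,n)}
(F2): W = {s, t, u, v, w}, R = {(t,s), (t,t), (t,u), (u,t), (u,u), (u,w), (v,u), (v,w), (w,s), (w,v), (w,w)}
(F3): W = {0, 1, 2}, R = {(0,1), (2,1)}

Frame correspondent (Sahlqvist): ∀x ∀y ∀z (Rxy ∧ Ryz → Rxz) — i.e. transitivity.
(F1): ✓.
(F2): fails — Ruw and Rwv but not Ruv.
(F3): ✓.
Valid on: (F1), (F3).

(F1), (F3)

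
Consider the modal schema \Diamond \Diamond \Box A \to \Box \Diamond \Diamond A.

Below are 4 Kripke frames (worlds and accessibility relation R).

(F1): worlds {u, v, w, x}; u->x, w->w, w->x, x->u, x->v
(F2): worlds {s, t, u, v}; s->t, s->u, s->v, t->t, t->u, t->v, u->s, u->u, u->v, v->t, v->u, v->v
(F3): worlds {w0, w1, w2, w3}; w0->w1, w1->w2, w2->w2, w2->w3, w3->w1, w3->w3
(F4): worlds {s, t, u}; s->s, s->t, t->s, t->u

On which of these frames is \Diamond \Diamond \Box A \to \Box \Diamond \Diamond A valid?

This is the axiom for a generalized confluence (Geach) condition; its first-order frame correspondent is \forall x \forall y \forall z ((x R^2 y \wedge xRz) \to \exists w (yRw \wedge z R^2 w)).
(F1): fails — uR²v, uRx but no t with vRt and xR²t.
(F2): satisfies the condition.
(F3): satisfies the condition.
(F4): fails — sR²u, sRs but no w with uRw and sR²w.
Valid on: (F2), (F3).

(F2), (F3)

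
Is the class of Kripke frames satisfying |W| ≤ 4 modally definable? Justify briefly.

Not definable by any modal formula

Any modally definable frame class is closed under disjoint unions.
Any modal formula valid on each of 5 disjoint one-world frames is valid on their disjoint union (validity is preserved under disjoint unions). Each one-world frame has |W|=1≤4, but the union has |W|=5.
So no modal formula (or set of formulas) defines exactly the |W|≤4 frames.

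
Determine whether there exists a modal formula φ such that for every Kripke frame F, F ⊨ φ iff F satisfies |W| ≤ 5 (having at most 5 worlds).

No — not modally definable

Any modally definable frame class is closed under disjoint unions.
Any modal formula valid on each of 6 disjoint one-world frames is valid on their disjoint union (validity is preserved under disjoint unions). Each one-world frame has |W|=1≤5, but the union has |W|=6.
So no modal formula (or set of formulas) defines exactly the |W|≤5 frames.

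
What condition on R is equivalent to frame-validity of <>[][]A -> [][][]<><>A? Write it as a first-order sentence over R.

This is a Sahlqvist (Geach-type) schema ◇^1□^2A → □^3◇^2A.
Minimal-valuation argument: fix x; take any y with xR^1y and any z with xR^3z. Set V(A) to the set of worlds R-reachable from y in exactly 2 steps. Then □^2A holds at y, so the antecedent holds at x; validity forces ◇^2A at z, giving a w with zR^2w and yR^2w.
First-order correspondent: forall x forall y forall z ((xRy & x R^3 z) -> exists w (y R^2 w & z R^2 w)).

forall x forall y forall z ((xRy & x R^3 z) -> exists w (y R^2 w & z R^2 w))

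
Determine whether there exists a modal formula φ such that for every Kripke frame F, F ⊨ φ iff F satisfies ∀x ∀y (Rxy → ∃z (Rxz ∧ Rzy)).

Yes, by □□p → □p

This is a Sahlqvist condition; the C4 axiom □□p → □p defines it.
Suppose □□p→□p is valid. Take Rxy and set V(p)={w : xR²w}. Then □□p at x, so □p at x, so p at y, i.e. ∃z(Rxz∧Rzy).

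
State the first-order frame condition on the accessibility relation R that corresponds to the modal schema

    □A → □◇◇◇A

This is a Sahlqvist (Geach-type) schema ◇^0□^1A → □^1◇^3A.
Minimal-valuation argument: fix x; take any y with xR^0y and any z with xR^1z. Set V(A) to the set of worlds R-reachable from y in exactly 1 step. Then □^1A holds at y, so the antecedent holds at x; validity forces ◇^3A at z, giving a w with zR^3w and yR^1w.
First-order correspondent: ∀x ∀z (xRz → ∃w (xRw ∧ zR³w)).

∀x ∀z (xRz → ∃w (xRw ∧ zR³w))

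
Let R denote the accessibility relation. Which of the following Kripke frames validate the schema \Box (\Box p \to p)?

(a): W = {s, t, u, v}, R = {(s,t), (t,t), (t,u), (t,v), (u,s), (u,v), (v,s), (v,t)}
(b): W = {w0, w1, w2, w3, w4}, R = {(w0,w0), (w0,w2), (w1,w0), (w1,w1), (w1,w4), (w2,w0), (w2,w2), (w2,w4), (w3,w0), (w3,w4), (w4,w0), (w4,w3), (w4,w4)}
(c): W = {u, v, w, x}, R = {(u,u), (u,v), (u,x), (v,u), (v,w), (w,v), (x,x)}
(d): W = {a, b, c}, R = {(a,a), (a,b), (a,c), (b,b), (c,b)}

none

This is the axiom for shift-reflexivity; its first-order frame correspondent is \forall x \forall y (Rxy \to Ryy).
(a): fails — Ruv but not Rvv.
(b): fails — Rw4w3 but not Rw3w3.
(c): fails — Ruv but not Rvv.
(d): fails — Rac but not Rcc.
Valid on no frame.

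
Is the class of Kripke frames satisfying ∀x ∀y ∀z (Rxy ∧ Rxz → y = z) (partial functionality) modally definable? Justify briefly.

The condition is partial functionality. A defining modal formula is ◇p → □p.
Suppose ◇p→□p is valid. Take Rxy, Rxz and set V(p)={y}. Then ◇p at x, so □p at x, so p at z, i.e. z=y.

Definable; ◇p → □p defines it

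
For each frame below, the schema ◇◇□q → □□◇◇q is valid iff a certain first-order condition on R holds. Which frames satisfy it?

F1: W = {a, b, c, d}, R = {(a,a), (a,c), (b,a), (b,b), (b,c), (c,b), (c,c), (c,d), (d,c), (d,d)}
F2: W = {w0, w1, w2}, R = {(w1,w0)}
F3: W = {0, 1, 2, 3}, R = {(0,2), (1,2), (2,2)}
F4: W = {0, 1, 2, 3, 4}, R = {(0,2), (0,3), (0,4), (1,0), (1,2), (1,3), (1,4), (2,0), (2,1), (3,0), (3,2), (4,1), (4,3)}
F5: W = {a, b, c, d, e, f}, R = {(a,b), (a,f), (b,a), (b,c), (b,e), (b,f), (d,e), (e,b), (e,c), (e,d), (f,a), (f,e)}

F1, F2, F3, F4

This is the axiom for a generalized confluence (Geach) condition; its first-order frame correspondent is ∀x ∀y ∀z ((xR²y ∧ xR²z) → ∃w (yRw ∧ zR²w)).
F1: ✓.
F2: ✓.
F3: ✓.
F4: ✓.
F5: fails — aR²a, aR²c but no w with aRw and cR²w.
Valid on: F1, F2, F3, F4.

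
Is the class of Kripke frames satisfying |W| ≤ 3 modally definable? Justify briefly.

Modal frame validity is preserved under disjoint unions.
Any modal formula valid on each of 4 disjoint one-world frames is valid on their disjoint union (validity is preserved under disjoint unions). Each one-world frame has |W|=1≤3, but the union has |W|=4.
So no modal formula (or set of formulas) defines exactly the |W|≤3 frames.

Not modally definable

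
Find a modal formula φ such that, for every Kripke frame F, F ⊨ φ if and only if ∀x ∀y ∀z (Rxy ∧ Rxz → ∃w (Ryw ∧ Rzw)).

◇□ψ → □◇ψ

A defining formula is ◇□ψ → □◇ψ (the .2 axiom).
Suppose ◇□ψ→□◇ψ is valid. Take Rxy, Rxz and set V(ψ)={w : Ryw}. Then □ψ at y so ◇□ψ at x, so □◇ψ at x, so ◇ψ at z, giving w with Rzw and Ryw.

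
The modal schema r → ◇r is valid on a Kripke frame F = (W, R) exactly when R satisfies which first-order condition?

reflexivity

This schema is equivalent to the T axiom □r → r.
Its frame correspondent is reflexivity — ∀x Rxx.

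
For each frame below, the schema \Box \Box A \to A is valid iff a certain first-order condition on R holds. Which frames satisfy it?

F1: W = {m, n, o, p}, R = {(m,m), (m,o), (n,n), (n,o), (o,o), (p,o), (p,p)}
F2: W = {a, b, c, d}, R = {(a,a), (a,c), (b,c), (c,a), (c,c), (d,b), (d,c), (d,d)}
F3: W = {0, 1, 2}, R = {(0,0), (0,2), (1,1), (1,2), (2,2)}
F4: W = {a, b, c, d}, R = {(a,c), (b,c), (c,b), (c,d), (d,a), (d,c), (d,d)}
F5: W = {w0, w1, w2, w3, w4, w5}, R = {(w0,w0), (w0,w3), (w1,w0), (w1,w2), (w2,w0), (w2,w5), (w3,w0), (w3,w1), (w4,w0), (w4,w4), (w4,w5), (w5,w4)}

F1, F3

This is the axiom for a generalized confluence (Geach) condition; its first-order frame correspondent is \forall x \exists w (x R^2 w \wedge x = w).
F1: satisfies the condition.
F2: fails — at b but no w with bR²w and b=w.
F3: satisfies the condition.
F4: fails — at a but no w with aR²w and a=w.
F5: fails — at w1 but no w with w1R²w and w1=w.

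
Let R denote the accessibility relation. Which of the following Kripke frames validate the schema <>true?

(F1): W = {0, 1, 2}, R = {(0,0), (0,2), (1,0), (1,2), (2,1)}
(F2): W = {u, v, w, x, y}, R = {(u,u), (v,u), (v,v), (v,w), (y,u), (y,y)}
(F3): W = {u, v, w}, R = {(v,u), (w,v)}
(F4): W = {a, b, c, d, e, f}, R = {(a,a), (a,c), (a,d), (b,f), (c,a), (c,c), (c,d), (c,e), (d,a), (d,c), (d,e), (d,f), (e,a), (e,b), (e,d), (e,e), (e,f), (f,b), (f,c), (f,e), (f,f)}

(F1), (F4)

The schema corresponds to seriality: forall x exists y Rxy.
(F1): holds.
(F2): fails — world w has no successor.
(F3): fails — world u has no successor.
(F4): holds.
Valid on: (F1), (F4).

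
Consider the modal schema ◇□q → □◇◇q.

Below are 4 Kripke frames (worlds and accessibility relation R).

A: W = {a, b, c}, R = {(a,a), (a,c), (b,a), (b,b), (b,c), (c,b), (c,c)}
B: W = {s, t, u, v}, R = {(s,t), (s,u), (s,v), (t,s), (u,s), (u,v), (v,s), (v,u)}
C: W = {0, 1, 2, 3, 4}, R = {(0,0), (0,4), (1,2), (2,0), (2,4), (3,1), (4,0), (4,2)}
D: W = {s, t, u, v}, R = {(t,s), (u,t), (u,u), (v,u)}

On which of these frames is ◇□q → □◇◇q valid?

A

This is the axiom for a generalized confluence (Geach) condition; its first-order frame correspondent is ∀x ∀y ∀z ((xRy ∧ xRz) → ∃w (yRw ∧ zR²w)).
A: holds.
B: fails — sRt, sRt but no w with tRw and tR²w.
C: fails — 3R1, 3R1 but no w with 1Rw and 1R²w.
D: fails — tRs, tRs but no w with sRw and sR²w.
Valid on: A.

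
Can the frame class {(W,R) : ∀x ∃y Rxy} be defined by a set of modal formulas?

Yes: it is seriality, defined by the D schema □r → ◇r.
Suppose □r→◇r is valid. At any x set V(r)=W. Then □r at x, so ◇r at x, so x has a successor.

Yes — defined by □r → ◇r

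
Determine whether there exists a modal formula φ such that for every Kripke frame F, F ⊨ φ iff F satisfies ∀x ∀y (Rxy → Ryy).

Yes: it is shift-reflexivity, defined by the T□ schema □(□r → r).
Suppose □(□r→r) is valid. Take Rxy and set V(r)={w : Ryw}. Then at y, □r holds; since □(□r→r) at x, □r→r at y, so r at y, i.e. Ryy.

Definable; □(□r → r) defines it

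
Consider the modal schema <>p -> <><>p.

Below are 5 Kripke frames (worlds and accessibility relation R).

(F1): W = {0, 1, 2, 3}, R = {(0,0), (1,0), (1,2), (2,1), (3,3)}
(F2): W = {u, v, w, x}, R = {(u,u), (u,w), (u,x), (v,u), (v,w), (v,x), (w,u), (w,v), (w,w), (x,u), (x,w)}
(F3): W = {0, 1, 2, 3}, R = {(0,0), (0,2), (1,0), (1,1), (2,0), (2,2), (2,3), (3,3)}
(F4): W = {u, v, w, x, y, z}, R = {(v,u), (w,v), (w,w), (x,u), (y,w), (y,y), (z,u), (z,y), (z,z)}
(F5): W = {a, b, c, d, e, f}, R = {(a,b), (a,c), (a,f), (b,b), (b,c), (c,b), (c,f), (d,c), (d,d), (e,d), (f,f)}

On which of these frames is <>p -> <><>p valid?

(F2), (F3), (F5)

The schema corresponds to a generalized confluence (Geach) condition: forall x forall y (xRy -> exists w (y = w & x R^2 w)).
(F1): fails — 1R2 but no w with 2=w and 1R²w.
(F2): satisfies the condition.
(F3): satisfies the condition.
(F4): fails — vRu but no t with u=t and vR²t.
(F5): satisfies the condition.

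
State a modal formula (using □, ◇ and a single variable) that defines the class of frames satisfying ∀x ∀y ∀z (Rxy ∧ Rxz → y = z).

◇r → □r

This is partial functionality; the standard corresponding axiom is CD: ◇r → □r.
Suppose ◇r→□r is valid. Take Rxy, Rxz and set V(r)={y}. Then ◇r at x, so □r at x, so r at z, i.e. z=y.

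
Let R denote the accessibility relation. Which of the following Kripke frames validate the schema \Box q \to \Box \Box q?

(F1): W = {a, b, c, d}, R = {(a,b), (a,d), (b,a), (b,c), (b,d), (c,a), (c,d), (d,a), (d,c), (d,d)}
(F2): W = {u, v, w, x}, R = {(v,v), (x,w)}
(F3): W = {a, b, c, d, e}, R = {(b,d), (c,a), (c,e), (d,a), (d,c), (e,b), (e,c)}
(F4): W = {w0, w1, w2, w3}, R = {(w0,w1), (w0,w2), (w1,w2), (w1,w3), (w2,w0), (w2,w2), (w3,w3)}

(F2)

The schema corresponds to transitivity: \forall x \forall y \forall z (Rxy \wedge Ryz \to Rxz).
(F1): fails — Rcd and Rdc but not Rcc.
(F2): ✓.
(F3): fails — Reb and Rbd but not Red.
(F4): fails — Rw1w2 and Rw2w0 but not Rw1w0.
Valid on: (F2).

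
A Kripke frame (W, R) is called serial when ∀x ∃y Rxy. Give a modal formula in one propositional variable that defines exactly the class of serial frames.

The condition is seriality. The D schema □s → ◇s defines it.
Suppose □s→◇s is valid. At any x set V(s)=W. Then □s at x, so ◇s at x, so x has a successor.

□s → ◇s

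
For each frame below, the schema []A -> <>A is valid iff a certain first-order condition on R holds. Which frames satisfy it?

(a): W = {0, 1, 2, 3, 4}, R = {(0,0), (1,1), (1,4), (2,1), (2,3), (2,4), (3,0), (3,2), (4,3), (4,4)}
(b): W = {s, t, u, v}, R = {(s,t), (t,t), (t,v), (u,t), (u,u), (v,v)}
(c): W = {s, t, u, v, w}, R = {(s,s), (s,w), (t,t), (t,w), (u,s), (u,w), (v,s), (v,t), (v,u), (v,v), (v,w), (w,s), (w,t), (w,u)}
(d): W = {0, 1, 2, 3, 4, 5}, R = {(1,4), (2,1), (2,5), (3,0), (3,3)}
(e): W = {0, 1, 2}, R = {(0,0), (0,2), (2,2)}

The schema corresponds to seriality: forall x exists y Rxy.
(a): holds.
(b): holds.
(c): holds.
(d): fails — world 0 has no successor.
(e): fails — world 1 has no successor.
Valid on: (a), (b), (c).

(a), (b), (c)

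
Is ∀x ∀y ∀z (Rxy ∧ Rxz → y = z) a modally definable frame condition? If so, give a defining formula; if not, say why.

Yes — defined by ◇r → □r

Yes: it is partial functionality, defined by the CD schema ◇r → □r.
Suppose ◇r→□r is valid. Take Rxy, Rxz and set V(r)={y}. Then ◇r at x, so □r at x, so r at z, i.e. z=y.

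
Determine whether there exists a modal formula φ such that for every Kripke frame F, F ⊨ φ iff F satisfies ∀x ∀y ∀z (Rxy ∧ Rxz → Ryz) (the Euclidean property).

Yes — defined by ◇p → □◇p

The condition is the Euclidean property. A defining modal formula is ◇p → □◇p.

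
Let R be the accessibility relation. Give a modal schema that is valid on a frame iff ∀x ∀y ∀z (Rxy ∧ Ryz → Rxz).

This is transitivity; the standard corresponding axiom is 4: □q → □□q.
Suppose □q→□□q is valid. Take Rxy, Ryz and set V(q)={w : Rxw}. Then □q at x, so □□q at x, so □q at y, so q at z, i.e. Rxz.

□q → □□q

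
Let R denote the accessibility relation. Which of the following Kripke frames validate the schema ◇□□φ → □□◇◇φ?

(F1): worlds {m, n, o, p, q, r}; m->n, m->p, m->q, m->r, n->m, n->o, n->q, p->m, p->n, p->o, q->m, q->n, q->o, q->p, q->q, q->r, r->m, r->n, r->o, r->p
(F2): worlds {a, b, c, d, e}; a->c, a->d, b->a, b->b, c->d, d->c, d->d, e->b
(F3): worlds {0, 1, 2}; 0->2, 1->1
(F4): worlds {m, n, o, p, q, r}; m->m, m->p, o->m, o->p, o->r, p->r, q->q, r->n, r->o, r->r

The schema corresponds to a generalized confluence (Geach) condition: ∀x ∀y ∀z ((xRy ∧ xR²z) → ∃w (yR²w ∧ zR²w)).
(F1): fails — mRn, mR²o but no w with nR²w and oR²w.
(F2): satisfies the condition.
(F3): satisfies the condition.
(F4): fails — oRm, oR²n but no w with mR²w and nR²w.
Valid on: (F2), (F3).

(F2), (F3)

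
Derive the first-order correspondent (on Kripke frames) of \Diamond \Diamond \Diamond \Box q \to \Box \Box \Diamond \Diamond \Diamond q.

This is a Sahlqvist (Geach-type) schema ◇^3□^1q → □^2◇^3q.
Minimal-valuation argument: fix x; take any y with xR^3y and any z with xR^2z. Set V(q) to the set of worlds R-reachable from y in exactly 1 step. Then □^1q holds at y, so the antecedent holds at x; validity forces ◇^3q at z, giving a w with zR^3w and yR^1w.
First-order correspondent: \forall x \forall y \forall z ((x R^3 y \wedge x R^2 z) \to \exists w (yRw \wedge z R^3 w)).

\forall x \forall y \forall z ((x R^3 y \wedge x R^2 z) \to \exists w (yRw \wedge z R^3 w))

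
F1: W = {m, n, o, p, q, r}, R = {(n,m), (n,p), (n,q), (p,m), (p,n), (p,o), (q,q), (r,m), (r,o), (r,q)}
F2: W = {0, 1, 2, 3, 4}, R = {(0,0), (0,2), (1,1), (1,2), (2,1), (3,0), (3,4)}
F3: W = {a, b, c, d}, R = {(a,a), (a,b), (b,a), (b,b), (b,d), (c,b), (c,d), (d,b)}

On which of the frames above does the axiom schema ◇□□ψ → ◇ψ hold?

Frame correspondent (Sahlqvist): ∀x ∀y (xRy → ∃w (yR²w ∧ xRw)) — i.e. a generalized confluence (Geach) condition.
F1: fails — nRm but no w with mR²w and nRw.
F2: fails — 3R4 but no w with 4R²w and 3Rw.
F3: condition met.

F3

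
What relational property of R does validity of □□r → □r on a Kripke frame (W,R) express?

Density

Suppose □□r→□r is valid. Take Rxy and set V(r)={w : xR²w}. Then □□r at x, so □r at x, so r at y, i.e. ∃z(Rxz∧Rzy).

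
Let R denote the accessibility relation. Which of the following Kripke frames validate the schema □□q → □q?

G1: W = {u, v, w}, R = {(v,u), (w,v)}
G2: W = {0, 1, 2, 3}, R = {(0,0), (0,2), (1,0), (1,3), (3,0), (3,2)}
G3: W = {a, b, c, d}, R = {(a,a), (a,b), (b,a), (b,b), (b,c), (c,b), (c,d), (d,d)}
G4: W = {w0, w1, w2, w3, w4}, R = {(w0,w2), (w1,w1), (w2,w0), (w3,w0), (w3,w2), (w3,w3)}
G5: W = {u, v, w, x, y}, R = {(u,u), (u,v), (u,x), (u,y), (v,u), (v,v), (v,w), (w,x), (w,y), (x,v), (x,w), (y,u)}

The schema corresponds to density: ∀x ∀y (Rxy → ∃z (Rxz ∧ Rzy)).
G1: fails — Rvu but no z with Rvz and Rzu.
G2: fails — R13 but no z with R1z and Rz3.
G3: satisfies the condition.
G4: fails — Rw0w2 but no z with Rw0z and Rzw2.
G5: fails — Rwx but no z with Rwz and Rzx.
Valid on: G3.

G3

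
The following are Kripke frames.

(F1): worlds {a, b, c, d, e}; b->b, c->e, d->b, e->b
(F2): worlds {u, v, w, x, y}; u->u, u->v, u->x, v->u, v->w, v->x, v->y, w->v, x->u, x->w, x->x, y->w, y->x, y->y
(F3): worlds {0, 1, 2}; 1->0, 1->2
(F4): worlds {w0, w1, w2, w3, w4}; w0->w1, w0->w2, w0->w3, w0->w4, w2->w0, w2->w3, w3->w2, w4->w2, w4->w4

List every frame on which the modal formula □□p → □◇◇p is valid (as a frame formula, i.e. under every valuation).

(F1), (F2)

Frame correspondent (Sahlqvist): ∀x ∀z (xRz → ∃w (xR²w ∧ zR²w)) — i.e. a generalized confluence (Geach) condition.
(F1): condition met.
(F2): condition met.
(F3): fails — 1R0 but no w with 1R²w and 0R²w.
(F4): fails — w0Rw1 but no w with w0R²w and w1R²w.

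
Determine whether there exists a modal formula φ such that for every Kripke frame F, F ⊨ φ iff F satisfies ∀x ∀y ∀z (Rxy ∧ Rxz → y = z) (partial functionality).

Yes, by ◇q → □q

This is a Sahlqvist condition; the CD axiom ◇q → □q defines it.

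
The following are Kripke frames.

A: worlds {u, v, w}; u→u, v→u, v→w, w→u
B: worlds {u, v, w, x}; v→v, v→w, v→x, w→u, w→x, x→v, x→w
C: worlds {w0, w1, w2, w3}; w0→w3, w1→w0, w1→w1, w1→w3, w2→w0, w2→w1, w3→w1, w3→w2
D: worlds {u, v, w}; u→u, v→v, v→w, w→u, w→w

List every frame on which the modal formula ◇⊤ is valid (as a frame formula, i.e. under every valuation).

A, C, D

This is the axiom for seriality; its first-order frame correspondent is ∀x ∃y Rxy.
A: satisfies the condition.
B: fails — world u has no successor.
C: satisfies the condition.
D: satisfies the condition.
Valid on: A, C, D.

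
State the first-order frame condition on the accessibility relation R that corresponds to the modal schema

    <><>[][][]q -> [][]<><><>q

This is a Sahlqvist (Geach-type) schema ◇^2□^3q → □^2◇^3q.
Minimal-valuation argument: fix x; take any y with xR^2y and any z with xR^2z. Set V(q) to the set of worlds R-reachable from y in exactly 3 steps. Then □^3q holds at y, so the antecedent holds at x; validity forces ◇^3q at z, giving a w with zR^3w and yR^3w.
First-order correspondent: forall x forall y forall z ((x R^2 y & x R^2 z) -> exists w (y R^3 w & z R^3 w)).

forall x forall y forall z ((x R^2 y & x R^2 z) -> exists w (y R^3 w & z R^3 w))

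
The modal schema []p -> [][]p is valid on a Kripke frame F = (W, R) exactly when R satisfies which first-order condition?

transitivity: forall x forall y forall z (Rxy & Ryz -> Rxz)

Suppose □p→□□p is valid. Take Rxy, Ryz and set V(p)={w : Rxw}. Then □p at x, so □□p at x, so □p at y, so p at z, i.e. Rxz.
Conversely, any frame satisfying forall x forall y forall z (Rxy & Ryz -> Rxz) validates the schema.
So the correspondent is transitivity.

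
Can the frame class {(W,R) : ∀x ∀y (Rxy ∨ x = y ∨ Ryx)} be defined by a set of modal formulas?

Modal frame validity is preserved under disjoint unions.
Take 4 disjoint single-world reflexive frames: each is trivially connected, but their disjoint union has 4 worlds with no edge between distinct components, so it is not connected.
Hence connectedness of R is not modally definable.

Not definable by any modal formula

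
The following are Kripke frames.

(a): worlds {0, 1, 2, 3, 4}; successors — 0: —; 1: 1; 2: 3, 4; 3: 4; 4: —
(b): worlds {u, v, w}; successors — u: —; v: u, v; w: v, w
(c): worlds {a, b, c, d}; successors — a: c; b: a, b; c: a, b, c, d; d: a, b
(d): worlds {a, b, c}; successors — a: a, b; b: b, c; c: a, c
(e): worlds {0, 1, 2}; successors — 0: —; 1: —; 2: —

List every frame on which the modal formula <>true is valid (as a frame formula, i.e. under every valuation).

(c), (d)

Frame correspondent (Sahlqvist): forall x exists y Rxy — i.e. seriality.
(a): fails — world 0 has no successor.
(b): fails — world u has no successor.
(c): ✓.
(d): ✓.
(e): fails — world 0 has no successor.
Valid on: (c), (d).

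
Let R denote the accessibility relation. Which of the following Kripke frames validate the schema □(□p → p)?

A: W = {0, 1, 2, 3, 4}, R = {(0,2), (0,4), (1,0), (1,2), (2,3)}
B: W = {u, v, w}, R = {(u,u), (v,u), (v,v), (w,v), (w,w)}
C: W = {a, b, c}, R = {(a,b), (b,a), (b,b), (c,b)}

B

Frame correspondent (Sahlqvist): ∀x ∀y (Rxy → Ryy) — i.e. shift-reflexivity.
A: fails — R10 but not R00.
B: condition met.
C: fails — Rba but not Raa.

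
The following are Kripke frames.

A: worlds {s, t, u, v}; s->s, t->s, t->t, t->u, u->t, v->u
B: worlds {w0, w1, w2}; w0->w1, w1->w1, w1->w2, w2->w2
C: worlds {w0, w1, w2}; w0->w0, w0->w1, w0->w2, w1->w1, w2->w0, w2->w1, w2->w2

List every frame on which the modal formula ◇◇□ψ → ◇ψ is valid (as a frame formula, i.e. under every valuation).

C

The schema corresponds to a generalized confluence (Geach) condition: ∀x ∀y (xR²y → ∃w (yRw ∧ xRw)).
A: fails — uR²s but no w with sRw and uRw.
B: fails — w0R²w2 but no w with w2Rw and w0Rw.
C: satisfies the condition.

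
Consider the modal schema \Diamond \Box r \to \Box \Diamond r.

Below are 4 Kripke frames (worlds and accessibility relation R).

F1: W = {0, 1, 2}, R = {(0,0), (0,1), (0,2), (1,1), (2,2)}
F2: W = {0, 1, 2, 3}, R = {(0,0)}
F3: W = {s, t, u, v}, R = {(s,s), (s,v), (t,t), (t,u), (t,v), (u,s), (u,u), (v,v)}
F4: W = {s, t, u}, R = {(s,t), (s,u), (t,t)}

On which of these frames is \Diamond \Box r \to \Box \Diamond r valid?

The schema corresponds to convergence: \forall x \forall y \forall z (Rxy \wedge Rxz \to \exists w (Ryw \wedge Rzw)).
F1: fails — R02 and R01 but 2 and 1 have no common successor.
F2: holds.
F3: fails — Rtv and Rtu but v and u have no common successor.
F4: fails — Rsu and Rsu but u and u have no common successor.

F2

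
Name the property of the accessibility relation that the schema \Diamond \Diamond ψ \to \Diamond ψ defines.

Replacing ψ by ¬ψ and contraposing gives the equivalent schema □ψ → □□ψ.
Suppose □ψ→□□ψ is valid. Take Rxy, Ryz and set V(ψ)={w : Rxw}. Then □ψ at x, so □□ψ at x, so □ψ at y, so ψ at z, i.e. Rxz.
The converse is a direct semantic check.
So the correspondent is transitivity.

transitivity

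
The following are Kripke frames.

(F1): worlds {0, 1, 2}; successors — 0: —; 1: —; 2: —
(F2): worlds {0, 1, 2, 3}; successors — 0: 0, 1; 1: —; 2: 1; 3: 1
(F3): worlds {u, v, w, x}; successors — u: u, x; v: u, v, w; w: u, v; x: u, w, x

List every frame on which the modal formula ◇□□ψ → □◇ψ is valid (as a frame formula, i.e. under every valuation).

Frame correspondent (Sahlqvist): ∀x ∀y ∀z ((xRy ∧ xRz) → ∃w (yR²w ∧ zRw)) — i.e. a generalized confluence (Geach) condition.
(F1): holds.
(F2): fails — 0R0, 0R1 but no w with 0R²w and 1Rw.
(F3): holds.
Valid on: (F1), (F3).

(F1), (F3)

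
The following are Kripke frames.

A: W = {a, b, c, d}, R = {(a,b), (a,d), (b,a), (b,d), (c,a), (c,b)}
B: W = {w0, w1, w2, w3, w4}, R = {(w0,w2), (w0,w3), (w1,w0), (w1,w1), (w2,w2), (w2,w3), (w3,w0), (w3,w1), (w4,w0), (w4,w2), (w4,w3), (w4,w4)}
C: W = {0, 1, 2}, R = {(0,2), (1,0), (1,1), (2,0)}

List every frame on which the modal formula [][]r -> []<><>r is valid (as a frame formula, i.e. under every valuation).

Frame correspondent (Sahlqvist): forall x forall z (xRz -> exists w (x R^2 w & z R^2 w)) — i.e. a generalized confluence (Geach) condition.
A: fails — aRd but no w with aR²w and dR²w.
B: ✓.
C: fails — 0R2 but no w with 0R²w and 2R²w.

B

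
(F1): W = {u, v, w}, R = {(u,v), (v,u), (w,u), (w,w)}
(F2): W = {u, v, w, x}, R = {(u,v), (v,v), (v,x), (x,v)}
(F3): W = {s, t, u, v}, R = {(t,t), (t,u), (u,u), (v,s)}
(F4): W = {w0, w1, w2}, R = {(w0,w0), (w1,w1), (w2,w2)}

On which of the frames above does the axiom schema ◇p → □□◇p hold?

This is the axiom for a generalized confluence (Geach) condition; its first-order frame correspondent is ∀x ∀y ∀z ((xRy ∧ xR²z) → ∃w (y = w ∧ zRw)).
(F1): fails — wRu, wR²u but no t with u=t and uRt.
(F2): fails — vRx, vR²x but no t with x=t and xRt.
(F3): fails — tRt, tR²u but no w with t=w and uRw.
(F4): holds.

(F4)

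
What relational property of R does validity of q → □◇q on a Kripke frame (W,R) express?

Suppose q→□◇q is valid. Take Rxy and set V(q)={x}. Then q at x, so □◇q at x, so ◇q at y, so some z with Ryz has q; z=x, i.e. Ryx.
The converse is a direct semantic check.
Frame condition: ∀x ∀y (Rxy → Ryx).

symmetry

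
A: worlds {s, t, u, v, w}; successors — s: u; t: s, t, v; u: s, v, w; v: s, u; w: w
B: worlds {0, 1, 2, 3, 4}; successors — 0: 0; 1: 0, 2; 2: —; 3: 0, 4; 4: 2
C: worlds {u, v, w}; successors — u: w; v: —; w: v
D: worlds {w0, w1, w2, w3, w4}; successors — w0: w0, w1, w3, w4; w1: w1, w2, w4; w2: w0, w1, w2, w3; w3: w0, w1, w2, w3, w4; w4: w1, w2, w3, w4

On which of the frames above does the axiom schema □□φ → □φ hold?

Frame correspondent (Sahlqvist): ∀x ∀y (Rxy → ∃z (Rxz ∧ Rzy)) — i.e. density.
A: fails — Ruv but no z with Ruz and Rzv.
B: fails — R34 but no z with R3z and Rz4.
C: fails — Ruw but no z with Ruz and Rzw.
D: satisfies the condition.

D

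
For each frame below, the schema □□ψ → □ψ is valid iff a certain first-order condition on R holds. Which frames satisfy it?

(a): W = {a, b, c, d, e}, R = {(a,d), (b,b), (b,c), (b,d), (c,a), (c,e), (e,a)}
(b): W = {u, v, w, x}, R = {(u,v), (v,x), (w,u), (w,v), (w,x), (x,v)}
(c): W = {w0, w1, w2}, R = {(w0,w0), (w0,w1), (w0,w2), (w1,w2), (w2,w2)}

Frame correspondent (Sahlqvist): ∀x ∀y (Rxy → ∃z (Rxz ∧ Rzy)) — i.e. density.
(a): fails — Rea but no z with Rez and Rza.
(b): fails — Ruv but no z with Ruz and Rzv.
(c): condition met.

(c)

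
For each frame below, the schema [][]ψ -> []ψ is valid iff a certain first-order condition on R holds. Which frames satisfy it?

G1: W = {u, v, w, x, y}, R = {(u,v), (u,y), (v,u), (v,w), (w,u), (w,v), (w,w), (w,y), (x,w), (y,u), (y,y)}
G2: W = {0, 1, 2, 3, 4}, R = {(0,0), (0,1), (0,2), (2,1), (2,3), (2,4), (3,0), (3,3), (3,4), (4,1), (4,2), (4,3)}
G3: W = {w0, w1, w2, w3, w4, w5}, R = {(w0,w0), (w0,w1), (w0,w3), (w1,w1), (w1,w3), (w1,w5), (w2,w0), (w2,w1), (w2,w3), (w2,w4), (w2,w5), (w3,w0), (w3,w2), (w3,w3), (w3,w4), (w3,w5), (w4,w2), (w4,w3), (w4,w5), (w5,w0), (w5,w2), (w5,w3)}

This is the axiom for density; its first-order frame correspondent is forall x forall y (Rxy -> exists z (Rxz & Rzy)).
G1: fails — Ruv but no z with Ruz and Rzv.
G2: fails — R42 but no z with R4z and Rz2.
G3: satisfies the condition.

G3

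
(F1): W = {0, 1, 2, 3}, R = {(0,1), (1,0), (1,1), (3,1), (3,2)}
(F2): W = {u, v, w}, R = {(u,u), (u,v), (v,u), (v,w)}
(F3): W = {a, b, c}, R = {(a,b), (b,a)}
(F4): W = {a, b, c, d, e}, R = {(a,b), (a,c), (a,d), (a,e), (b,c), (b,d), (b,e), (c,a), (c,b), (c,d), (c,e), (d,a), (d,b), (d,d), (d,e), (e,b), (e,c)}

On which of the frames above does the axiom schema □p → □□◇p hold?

(F1), (F3), (F4)

The schema corresponds to a generalized confluence (Geach) condition: ∀x ∀z (xR²z → ∃w (xRw ∧ zRw)).
(F1): satisfies the condition.
(F2): fails — uR²w but no t with uRt and wRt.
(F3): satisfies the condition.
(F4): satisfies the condition.
Valid on: (F1), (F3), (F4).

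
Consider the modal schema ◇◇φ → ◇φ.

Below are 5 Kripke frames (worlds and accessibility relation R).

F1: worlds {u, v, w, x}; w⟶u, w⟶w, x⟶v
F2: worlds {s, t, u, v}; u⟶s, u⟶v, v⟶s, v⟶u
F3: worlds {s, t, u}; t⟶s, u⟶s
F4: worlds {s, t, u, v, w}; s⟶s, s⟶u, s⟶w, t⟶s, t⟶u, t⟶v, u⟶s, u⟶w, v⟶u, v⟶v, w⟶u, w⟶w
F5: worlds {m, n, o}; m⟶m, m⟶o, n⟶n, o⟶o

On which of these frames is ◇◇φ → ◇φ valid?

F1, F3, F5

The schema corresponds to transitivity: ∀x ∀y ∀z (Rxy ∧ Ryz → Rxz).
F1: condition met.
F2: fails — Ruv and Rvu but not Ruu.
F3: condition met.
F4: fails — Ruw and Rwu but not Ruu.
F5: condition met.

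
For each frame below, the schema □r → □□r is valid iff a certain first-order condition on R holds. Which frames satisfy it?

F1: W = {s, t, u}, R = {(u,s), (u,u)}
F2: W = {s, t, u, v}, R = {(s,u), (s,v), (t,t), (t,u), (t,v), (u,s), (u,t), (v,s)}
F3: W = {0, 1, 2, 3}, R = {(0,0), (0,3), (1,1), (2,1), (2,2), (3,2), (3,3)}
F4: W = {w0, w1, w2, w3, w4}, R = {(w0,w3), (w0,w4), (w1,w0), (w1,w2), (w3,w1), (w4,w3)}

This is the axiom for transitivity; its first-order frame correspondent is ∀x ∀y ∀z (Rxy ∧ Ryz → Rxz).
F1: satisfies the condition.
F2: fails — Rtv and Rvs but not Rts.
F3: fails — R32 and R21 but not R31.
F4: fails — Rw1w0 and Rw0w4 but not Rw1w4.
Valid on: F1.

F1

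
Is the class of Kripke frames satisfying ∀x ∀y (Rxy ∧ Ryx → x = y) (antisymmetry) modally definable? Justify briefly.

No

Modal frame validity is preserved under surjective bounded morphisms.
The 6-cycle (worlds s,t,u,v,w,x with s→t→u→v→w→x→s) is antisymmetric. Sending even-indexed worlds to s and odd-indexed worlds to t is a surjective bounded morphism onto the two-world frame with s↔t, which is not antisymmetric.
So no modal formula (or set of formulas) defines exactly the antisymmetric frames.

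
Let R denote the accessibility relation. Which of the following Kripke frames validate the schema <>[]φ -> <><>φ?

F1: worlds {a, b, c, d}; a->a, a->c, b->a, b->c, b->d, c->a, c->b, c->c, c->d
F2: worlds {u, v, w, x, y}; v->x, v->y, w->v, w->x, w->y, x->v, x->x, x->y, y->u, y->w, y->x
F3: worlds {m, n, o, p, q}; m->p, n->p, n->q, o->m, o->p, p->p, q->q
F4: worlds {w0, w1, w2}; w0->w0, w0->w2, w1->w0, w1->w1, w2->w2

This is the axiom for a generalized confluence (Geach) condition; its first-order frame correspondent is forall x forall y (xRy -> exists w (yRw & x R^2 w)).
F1: fails — bRd but no w with dRw and bR²w.
F2: fails — yRu but no t with uRt and yR²t.
F3: holds.
F4: holds.
Valid on: F3, F4.

F3, F4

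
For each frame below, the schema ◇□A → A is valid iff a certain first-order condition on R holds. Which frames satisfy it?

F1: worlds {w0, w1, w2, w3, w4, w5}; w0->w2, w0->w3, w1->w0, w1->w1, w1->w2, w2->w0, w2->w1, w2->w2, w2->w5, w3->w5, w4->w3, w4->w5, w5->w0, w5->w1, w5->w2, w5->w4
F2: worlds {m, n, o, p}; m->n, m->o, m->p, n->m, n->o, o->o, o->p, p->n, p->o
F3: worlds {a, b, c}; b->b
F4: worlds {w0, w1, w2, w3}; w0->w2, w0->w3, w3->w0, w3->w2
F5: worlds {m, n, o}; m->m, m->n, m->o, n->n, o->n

F3

Frame correspondent (Sahlqvist): ∀x ∀y (Rxy → Ryx) — i.e. symmetry.
F1: fails — Rw1w0 but not Rw0w1.
F2: fails — Rpn but not Rnp.
F3: satisfies the condition.
F4: fails — Rw0w2 but not Rw2w0.
F5: fails — Ron but not Rno.
Valid on: F3.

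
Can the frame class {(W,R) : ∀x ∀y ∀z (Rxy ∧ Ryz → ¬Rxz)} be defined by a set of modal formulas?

No — not modally definable

Any modally definable frame class is closed under surjective bounded morphisms.
The 3-cycle (worlds 0,1,2 with 0→1→2→0) is intransitive. Mapping every world to a single reflexive point • is a surjective bounded morphism; the reflexive point is not intransitive (R••∧R•• but R••).
So no modal formula (or set of formulas) defines exactly the intransitive frames.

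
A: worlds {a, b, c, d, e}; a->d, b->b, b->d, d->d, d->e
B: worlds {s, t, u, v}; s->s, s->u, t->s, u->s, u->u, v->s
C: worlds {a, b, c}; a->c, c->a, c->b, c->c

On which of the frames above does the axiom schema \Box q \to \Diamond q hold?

This is the axiom for seriality; its first-order frame correspondent is \forall x \exists y Rxy.
A: fails — world c has no successor.
B: ✓.
C: fails — world b has no successor.

B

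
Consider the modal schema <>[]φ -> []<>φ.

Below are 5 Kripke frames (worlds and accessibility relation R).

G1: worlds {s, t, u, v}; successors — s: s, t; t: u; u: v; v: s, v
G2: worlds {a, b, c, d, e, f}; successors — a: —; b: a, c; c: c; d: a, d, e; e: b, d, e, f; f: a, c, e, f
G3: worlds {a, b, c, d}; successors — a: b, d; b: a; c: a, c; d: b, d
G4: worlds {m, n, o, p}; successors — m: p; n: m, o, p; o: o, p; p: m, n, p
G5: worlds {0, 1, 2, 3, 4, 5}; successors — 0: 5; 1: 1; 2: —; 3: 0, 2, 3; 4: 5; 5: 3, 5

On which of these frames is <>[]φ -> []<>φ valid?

The schema corresponds to convergence: forall x forall y forall z (Rxy & Rxz -> exists w (Ryw & Rzw)).
G1: fails — Rss and Rst but s and t have no common successor.
G2: fails — Rbc and Rba but c and a have no common successor.
G3: fails — Rab and Rad but b and d have no common successor.
G4: condition met.
G5: fails — R32 and R32 but 2 and 2 have no common successor.
Valid on: G4.

G4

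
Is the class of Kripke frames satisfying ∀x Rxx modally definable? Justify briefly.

Yes: it is reflexivity, defined by the T schema □r → r.
Suppose □r→r is valid. At any x set V(r)={w : Rxw}. Then □r holds at x, so r holds at x, i.e. Rxx.

Definable; □r → r defines it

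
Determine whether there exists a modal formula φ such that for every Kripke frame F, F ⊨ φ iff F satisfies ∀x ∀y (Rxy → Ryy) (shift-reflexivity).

Yes: it is shift-reflexivity, defined by the T□ schema □(□p → p).

Yes, by □(□p → p)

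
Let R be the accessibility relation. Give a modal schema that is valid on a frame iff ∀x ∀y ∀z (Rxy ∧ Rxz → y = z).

A defining formula is ◇s → □s (the CD axiom).

◇s → □s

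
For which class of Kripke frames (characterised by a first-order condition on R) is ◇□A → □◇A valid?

convergence: ∀x ∀y ∀z (Rxy ∧ Rxz → ∃w (Ryw ∧ Rzw))

Suppose ◇□A→□◇A is valid. Take Rxy, Rxz and set V(A)={w : Ryw}. Then □A at y so ◇□A at x, so □◇A at x, so ◇A at z, giving w with Rzw and Ryw.
The converse is a direct semantic check.
So the correspondent is convergence.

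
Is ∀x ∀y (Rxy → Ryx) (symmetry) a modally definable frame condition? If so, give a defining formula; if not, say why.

Yes — defined by p → □◇p

Yes: it is symmetry, defined by the B schema p → □◇p.
Suppose p→□◇p is valid. Take Rxy and set V(p)={x}. Then p at x, so □◇p at x, so ◇p at y, so some z with Ryz has p; z=x, i.e. Ryx.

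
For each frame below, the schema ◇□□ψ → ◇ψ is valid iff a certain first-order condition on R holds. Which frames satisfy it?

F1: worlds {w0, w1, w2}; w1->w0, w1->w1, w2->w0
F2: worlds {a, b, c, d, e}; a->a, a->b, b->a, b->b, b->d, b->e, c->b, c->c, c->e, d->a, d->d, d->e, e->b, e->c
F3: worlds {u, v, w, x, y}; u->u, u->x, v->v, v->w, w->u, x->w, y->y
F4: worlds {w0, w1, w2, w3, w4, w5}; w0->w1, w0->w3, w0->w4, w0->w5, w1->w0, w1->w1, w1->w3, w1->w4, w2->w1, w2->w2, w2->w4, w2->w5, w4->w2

Frame correspondent (Sahlqvist): ∀x ∀y (xRy → ∃w (yR²w ∧ xRw)) — i.e. a generalized confluence (Geach) condition.
F1: fails — w1Rw0 but no w with w0R²w and w1Rw.
F2: condition met.
F3: fails — vRw but no t with wR²t and vRt.
F4: fails — w0Rw3 but no w with w3R²w and w0Rw.

F2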